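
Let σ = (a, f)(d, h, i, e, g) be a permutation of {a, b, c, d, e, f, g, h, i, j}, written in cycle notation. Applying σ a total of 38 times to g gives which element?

g lies in the 5-cycle (d, h, i, e, g).
On a 5-cycle, σ^5 is the identity, so σ^38 = σ^3 there (38 ≡ 3 mod 5).
Advancing 3 steps from g: g → d → h → i.

i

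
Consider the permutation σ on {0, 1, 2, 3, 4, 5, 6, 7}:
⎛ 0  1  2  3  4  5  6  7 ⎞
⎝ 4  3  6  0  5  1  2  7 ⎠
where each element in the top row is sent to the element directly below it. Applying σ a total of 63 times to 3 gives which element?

Tracing 3 → 0 → … returns to 3 after 5 steps, so 3 lies in a 5-cycle (0 4 5 1 3).
Powers repeat with period 5 on this cycle, and 63 mod 5 = 3, so σ^63(3) = σ^3(3).
Stepping 3 places around the cycle: 3 → 0 → 4 → 5.

5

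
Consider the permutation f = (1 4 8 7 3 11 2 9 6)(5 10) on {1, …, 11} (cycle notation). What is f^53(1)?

6

1 lies in the 9-cycle (1 4 8 7 3 11 2 9 6).
Since the cycle has length 9, f^53 acts on it the same as f^8 (53 mod 9 = 8).
Advancing 8 steps from 1: 1 → 4 → 8 → 7 → 3 → 11 → 2 → 9 → 6.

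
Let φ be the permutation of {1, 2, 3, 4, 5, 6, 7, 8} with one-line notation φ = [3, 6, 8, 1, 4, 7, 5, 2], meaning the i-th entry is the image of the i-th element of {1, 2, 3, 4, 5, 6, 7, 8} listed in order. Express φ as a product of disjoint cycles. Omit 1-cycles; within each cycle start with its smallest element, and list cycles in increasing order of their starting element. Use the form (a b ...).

(1 3 8 2 6 7 5 4)

From 1: 1 → 3 → 8 → 2 → 6 → 7 → 5 → 4 → 1, closing the cycle (1 3 8 2 6 7 5 4).
Repeating from the next unused element and collecting all non-trivial cycles gives (1 3 8 2 6 7 5 4).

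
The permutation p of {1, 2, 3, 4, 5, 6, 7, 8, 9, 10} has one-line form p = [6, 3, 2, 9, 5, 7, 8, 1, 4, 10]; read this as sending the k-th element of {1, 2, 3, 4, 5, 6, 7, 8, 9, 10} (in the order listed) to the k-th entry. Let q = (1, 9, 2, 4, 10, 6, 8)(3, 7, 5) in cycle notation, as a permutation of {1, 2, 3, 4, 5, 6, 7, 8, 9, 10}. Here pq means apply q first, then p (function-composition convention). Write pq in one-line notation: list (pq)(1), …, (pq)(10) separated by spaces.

Chase each element through q then p: 1 → 9 → 4; 2 → 4 → 9; 3 → 7 → 8; 4 → 10 → 10; 5 → 3 → 2; 6 → 8 → 1; 7 → 5 → 5; 8 → 1 → 6; 9 → 2 → 3; 10 → 6 → 7.
Collecting the images, pq = [4 9 8 10 2 1 5 6 3 7].

4 9 8 10 2 1 5 6 3 7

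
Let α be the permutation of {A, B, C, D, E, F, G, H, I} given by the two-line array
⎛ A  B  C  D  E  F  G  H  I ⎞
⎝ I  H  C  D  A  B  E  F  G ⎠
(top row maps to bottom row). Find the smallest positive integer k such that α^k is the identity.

12

Writing α as disjoint cycles, the cycle lengths are 4, 3, 1, 1.
The order of α is the least common multiple of its cycle lengths: lcm(4, 3) = 12.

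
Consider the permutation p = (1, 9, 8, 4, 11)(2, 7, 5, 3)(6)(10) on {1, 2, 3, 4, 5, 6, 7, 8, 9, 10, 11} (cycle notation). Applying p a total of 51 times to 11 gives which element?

1

11 lies in the 5-cycle (1, 9, 8, 4, 11).
Powers repeat with period 5 on this cycle, and 51 mod 5 = 1, so p^51(11) = p^1(11).
Stepping 1 place around the cycle: 11 → 1.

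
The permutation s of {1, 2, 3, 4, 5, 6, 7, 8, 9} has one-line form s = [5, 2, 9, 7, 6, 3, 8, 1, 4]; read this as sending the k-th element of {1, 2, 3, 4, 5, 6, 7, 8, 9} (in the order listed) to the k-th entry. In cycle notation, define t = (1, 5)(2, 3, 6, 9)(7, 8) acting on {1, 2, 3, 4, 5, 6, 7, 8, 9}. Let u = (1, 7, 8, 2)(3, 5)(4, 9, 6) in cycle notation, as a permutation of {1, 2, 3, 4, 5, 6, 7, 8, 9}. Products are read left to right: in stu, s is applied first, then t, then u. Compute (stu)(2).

Apply the permutations in order: s(2) = 2, then t(2) = 3, then u(3) = 5. So (stu)(2) = 5.

5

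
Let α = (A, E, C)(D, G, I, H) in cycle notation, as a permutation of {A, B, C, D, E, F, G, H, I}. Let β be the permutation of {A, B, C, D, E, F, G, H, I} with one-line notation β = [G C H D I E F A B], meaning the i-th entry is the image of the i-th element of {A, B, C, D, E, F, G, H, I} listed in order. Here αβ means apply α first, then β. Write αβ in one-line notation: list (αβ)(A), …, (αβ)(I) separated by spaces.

For each element, apply α then β: A → E → I; B → B → C; C → A → G; D → G → F; E → C → H; F → F → E; G → I → B; H → D → D; I → H → A.
So αβ in one-line form is I C G F H E B D A.

I C G F H E B D A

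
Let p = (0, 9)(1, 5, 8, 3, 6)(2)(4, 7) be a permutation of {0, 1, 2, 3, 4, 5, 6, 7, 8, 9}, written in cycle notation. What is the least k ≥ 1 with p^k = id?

The disjoint cycles have lengths 5, 2, 2, 1.
Since disjoint cycles commute, ord(p) = lcm(5, 2, 2) = 10.

10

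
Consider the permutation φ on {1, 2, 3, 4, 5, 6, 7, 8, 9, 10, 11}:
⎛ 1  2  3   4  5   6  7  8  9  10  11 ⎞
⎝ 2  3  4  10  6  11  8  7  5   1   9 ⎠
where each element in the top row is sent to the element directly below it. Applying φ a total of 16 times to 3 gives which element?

4

Tracing 3 → 4 → … returns to 3 after 5 steps, so 3 lies in a 5-cycle (1 2 3 4 10).
Powers repeat with period 5 on this cycle, and 16 mod 5 = 1, so φ^16(3) = φ^1(3).
Advancing 1 step from 3: 3 → 4.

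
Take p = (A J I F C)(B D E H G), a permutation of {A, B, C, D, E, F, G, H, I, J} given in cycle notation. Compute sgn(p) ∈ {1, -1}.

1

The cycle lengths are 5, 5.
A cycle is odd iff its length is even; p has 0 even-length cycles, so sgn(p) = (−1)^0 and p is even.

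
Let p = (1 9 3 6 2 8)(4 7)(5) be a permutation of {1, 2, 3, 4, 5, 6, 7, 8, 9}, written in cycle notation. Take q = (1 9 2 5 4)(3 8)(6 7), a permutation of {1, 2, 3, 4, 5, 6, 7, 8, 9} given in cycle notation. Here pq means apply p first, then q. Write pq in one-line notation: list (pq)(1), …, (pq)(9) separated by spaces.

(pq)(x) = q(p(x)). Computing each image: q(p(1)) = q(9) = 2, q(p(2)) = q(8) = 3, q(p(3)) = q(6) = 7, q(p(4)) = q(7) = 6, q(p(5)) = q(5) = 4, q(p(6)) = q(2) = 5, q(p(7)) = q(4) = 1, q(p(8)) = q(1) = 9, q(p(9)) = q(3) = 8.
Hence pq = [2 3 7 6 4 5 1 9 8].

2 3 7 6 4 5 1 9 8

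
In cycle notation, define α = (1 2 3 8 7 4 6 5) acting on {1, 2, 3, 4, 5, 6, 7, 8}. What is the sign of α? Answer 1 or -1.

-1

The cycle lengths are 8.
A cycle is odd iff its length is even; α has 1 even-length cycle, so sgn(α) = (−1)^1 and α is odd.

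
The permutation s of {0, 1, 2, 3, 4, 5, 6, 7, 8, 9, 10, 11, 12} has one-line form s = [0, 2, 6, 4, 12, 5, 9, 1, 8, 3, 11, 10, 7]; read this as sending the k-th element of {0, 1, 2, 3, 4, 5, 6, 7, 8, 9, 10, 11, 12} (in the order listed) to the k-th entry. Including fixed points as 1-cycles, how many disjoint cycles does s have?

5

The cycle decomposition is (0)(1 2 6 9 3 4 12 7)(5)(8)(10 11), which has 5 cycles (counting 1-cycles).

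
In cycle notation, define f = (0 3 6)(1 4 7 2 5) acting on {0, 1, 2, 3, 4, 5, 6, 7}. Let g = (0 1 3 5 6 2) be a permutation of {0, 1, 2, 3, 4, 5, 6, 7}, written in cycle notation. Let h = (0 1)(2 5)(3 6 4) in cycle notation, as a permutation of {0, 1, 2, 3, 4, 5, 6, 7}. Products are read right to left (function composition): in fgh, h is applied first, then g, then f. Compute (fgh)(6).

(fgh)(6) = f(g(h(6))). h(6) = 4, then g(4) = 4, then f(4) = 7, so the result is 7.

7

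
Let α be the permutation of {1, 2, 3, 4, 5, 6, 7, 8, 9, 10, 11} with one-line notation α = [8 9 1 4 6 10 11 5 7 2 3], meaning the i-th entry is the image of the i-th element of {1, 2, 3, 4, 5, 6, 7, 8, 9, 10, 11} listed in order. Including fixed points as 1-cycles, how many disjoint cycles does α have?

The cycle decomposition is (1, 8, 5, 6, 10, 2, 9, 7, 11, 3)(4), which has 2 cycles (counting 1-cycles).

2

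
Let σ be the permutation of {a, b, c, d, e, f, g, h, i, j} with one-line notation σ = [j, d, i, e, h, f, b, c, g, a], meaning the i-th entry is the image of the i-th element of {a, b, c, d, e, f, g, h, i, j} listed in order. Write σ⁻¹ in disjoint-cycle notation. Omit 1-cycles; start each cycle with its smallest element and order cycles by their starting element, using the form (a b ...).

First write σ in disjoint cycles: (a j)(b d e h c i g).
The inverse reverses every cycle; in canonical form, σ⁻¹ = (a j)(b g i c h e d).

(a j)(b g i c h e d)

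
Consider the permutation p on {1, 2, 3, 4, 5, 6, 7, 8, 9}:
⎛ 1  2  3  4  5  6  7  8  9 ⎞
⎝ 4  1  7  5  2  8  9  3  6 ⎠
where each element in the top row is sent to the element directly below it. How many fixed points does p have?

0

No element satisfies p(x) = x, so there are 0 fixed points.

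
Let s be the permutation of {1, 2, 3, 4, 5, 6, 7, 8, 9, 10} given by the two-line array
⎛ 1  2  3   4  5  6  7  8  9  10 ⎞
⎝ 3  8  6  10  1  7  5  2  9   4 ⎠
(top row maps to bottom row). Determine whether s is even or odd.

even

In disjoint-cycle form the cycle lengths are 5, 2, 2, 1.
A cycle is odd iff its length is even; s has 2 even-length cycles, so sgn(s) = (−1)^2 and s is even.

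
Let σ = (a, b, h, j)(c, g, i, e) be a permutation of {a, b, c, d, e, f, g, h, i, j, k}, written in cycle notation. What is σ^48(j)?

j

j lies in the 4-cycle (a, b, h, j).
On a 4-cycle, σ^4 is the identity, so σ^48 = σ^0 there (48 ≡ 0 mod 4).
So σ^48(j) = j.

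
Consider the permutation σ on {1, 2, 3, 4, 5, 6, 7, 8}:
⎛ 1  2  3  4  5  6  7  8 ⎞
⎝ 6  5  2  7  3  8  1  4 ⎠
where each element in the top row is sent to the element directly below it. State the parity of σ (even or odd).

even

In disjoint-cycle form the cycle lengths are 5, 3.
A cycle of length ℓ contributes ℓ−1 transpositions, so σ is a product of 4 + 2 = 6 transpositions — even.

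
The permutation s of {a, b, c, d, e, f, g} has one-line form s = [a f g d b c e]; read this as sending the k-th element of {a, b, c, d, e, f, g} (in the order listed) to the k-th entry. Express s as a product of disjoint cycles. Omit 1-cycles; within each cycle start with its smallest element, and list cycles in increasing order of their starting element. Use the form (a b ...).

(b f c g e)

Iterating s from b gives b → f → c → g → e → b; that is the 5-cycle (b f c g e).
Repeating from the next unused element and collecting all non-trivial cycles gives (b f c g e).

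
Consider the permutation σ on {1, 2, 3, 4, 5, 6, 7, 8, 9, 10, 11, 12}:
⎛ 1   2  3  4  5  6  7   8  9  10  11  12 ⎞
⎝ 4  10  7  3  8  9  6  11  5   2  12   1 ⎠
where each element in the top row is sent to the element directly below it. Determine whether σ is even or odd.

In disjoint-cycle form the cycle lengths are 10, 2.
A cycle of length ℓ contributes ℓ−1 transpositions, so σ is a product of 9 + 1 = 10 transpositions — even.

even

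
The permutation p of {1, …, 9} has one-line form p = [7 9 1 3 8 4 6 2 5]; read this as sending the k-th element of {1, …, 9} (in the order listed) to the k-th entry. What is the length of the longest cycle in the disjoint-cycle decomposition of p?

5

Decomposing into disjoint cycles gives (1, 7, 6, 4, 3)(2, 9, 5, 8); the longest has length 5.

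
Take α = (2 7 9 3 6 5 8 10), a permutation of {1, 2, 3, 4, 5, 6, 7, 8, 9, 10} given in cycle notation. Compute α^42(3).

5

3 lies in the 8-cycle (2 7 9 3 6 5 8 10).
Powers repeat with period 8 on this cycle, and 42 mod 8 = 2, so α^42(3) = α^2(3).
Stepping 2 places around the cycle: 3 → 6 → 5.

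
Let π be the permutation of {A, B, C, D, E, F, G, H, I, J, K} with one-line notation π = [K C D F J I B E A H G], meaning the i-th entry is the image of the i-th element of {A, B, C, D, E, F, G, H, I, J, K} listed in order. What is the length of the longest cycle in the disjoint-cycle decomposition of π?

8

Decomposing into disjoint cycles gives (A, K, G, B, C, D, F, I)(E, J, H); the longest has length 8.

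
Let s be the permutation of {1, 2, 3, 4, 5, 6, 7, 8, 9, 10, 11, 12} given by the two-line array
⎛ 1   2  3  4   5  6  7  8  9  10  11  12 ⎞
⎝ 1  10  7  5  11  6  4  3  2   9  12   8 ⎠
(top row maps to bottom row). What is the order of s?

The disjoint-cycle form of s has cycle lengths 7, 3, 1, 1.
The order is lcm(7, 3) = 21.

21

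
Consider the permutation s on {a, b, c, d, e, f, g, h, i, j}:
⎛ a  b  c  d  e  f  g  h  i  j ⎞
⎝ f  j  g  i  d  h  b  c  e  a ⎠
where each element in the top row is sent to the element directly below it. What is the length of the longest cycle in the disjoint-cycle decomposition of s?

Decomposing into disjoint cycles gives (a, f, h, c, g, b, j)(d, i, e); the longest has length 7.

7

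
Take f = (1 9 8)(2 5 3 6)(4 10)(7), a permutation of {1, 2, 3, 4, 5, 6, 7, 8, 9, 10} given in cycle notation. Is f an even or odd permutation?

The cycle lengths are 4, 3, 2, 1.
A cycle of length ℓ contributes ℓ−1 transpositions, so f is a product of 3 + 2 + 1 = 6 transpositions — even.

even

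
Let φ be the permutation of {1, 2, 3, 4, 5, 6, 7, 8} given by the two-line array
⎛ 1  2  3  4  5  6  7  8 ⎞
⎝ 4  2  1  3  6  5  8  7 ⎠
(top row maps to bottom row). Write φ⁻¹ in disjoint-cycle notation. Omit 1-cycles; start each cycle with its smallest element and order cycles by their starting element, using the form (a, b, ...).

First write φ in disjoint cycles: (1, 4, 3)(5, 6)(7, 8).
Reversing each cycle (and rotating so the smallest element leads) gives φ⁻¹ = (1, 3, 4)(5, 6)(7, 8).

(1, 3, 4)(5, 6)(7, 8)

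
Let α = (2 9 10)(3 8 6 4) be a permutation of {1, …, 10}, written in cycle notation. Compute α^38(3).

6

3 lies in the 4-cycle (3 8 6 4).
Powers repeat with period 4 on this cycle, and 38 mod 4 = 2, so α^38(3) = α^2(3).
Advancing 2 steps from 3: 3 → 8 → 6.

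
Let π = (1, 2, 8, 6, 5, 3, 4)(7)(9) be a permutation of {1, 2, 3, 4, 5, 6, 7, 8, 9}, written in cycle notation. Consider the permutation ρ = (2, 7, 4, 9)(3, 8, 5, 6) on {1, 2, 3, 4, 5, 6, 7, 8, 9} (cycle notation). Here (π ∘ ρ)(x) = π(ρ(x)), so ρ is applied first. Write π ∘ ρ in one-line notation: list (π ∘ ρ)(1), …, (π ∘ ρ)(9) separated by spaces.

(π ∘ ρ)(x) = π(ρ(x)). Computing each image: π(ρ(1)) = π(1) = 2, π(ρ(2)) = π(7) = 7, π(ρ(3)) = π(8) = 6, π(ρ(4)) = π(9) = 9, π(ρ(5)) = π(6) = 5, π(ρ(6)) = π(3) = 4, π(ρ(7)) = π(4) = 1, π(ρ(8)) = π(5) = 3, π(ρ(9)) = π(2) = 8.
Hence π ∘ ρ = [2 7 6 9 5 4 1 3 8].

2 7 6 9 5 4 1 3 8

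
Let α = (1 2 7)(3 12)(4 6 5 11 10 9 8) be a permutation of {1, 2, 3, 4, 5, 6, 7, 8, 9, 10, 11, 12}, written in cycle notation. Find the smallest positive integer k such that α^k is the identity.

The disjoint cycles have lengths 7, 3, 2.
The order of α is the least common multiple of its cycle lengths: lcm(7, 3, 2) = 42.

42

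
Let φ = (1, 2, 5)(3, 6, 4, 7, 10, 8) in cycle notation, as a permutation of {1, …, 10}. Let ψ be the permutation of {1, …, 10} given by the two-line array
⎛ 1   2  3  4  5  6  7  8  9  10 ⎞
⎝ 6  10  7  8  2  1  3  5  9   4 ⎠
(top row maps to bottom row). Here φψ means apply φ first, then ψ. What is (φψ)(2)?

2

First apply φ: φ(2) = 5, then ψ(5) = 2. Thus (φψ)(2) = 2.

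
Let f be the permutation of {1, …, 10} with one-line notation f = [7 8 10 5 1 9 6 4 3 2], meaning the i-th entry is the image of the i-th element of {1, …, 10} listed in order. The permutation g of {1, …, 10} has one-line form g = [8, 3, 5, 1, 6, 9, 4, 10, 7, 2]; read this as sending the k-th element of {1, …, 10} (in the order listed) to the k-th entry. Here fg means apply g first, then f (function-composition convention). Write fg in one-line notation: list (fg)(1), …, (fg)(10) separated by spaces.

4 10 1 7 9 3 5 2 6 8

(fg)(x) = f(g(x)). Computing each image: f(g(1)) = f(8) = 4, f(g(2)) = f(3) = 10, f(g(3)) = f(5) = 1, f(g(4)) = f(1) = 7, f(g(5)) = f(6) = 9, f(g(6)) = f(9) = 3, f(g(7)) = f(4) = 5, f(g(8)) = f(10) = 2, f(g(9)) = f(7) = 6, f(g(10)) = f(2) = 8.
Hence fg = [4 10 1 7 9 3 5 2 6 8].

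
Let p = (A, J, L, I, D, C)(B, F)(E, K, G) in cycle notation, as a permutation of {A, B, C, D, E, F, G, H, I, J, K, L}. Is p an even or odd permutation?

The cycle lengths are 6, 3, 2, 1.
A cycle is odd iff its length is even; p has 2 even-length cycles, so sgn(p) = (−1)^2 and p is even.

even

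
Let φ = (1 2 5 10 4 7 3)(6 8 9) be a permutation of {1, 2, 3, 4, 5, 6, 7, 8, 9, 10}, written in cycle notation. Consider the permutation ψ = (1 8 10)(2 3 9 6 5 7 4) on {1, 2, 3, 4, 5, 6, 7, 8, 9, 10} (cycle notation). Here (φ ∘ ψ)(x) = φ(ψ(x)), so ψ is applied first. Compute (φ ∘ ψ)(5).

3

(φ ∘ ψ)(5) = φ(ψ(5)). ψ(5) = 7, then φ(7) = 3. So (φ ∘ ψ)(5) = 3.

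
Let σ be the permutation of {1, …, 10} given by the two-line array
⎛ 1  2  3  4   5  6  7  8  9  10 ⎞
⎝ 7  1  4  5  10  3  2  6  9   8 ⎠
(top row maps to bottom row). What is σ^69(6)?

5

Tracing 6 → 3 → … returns to 6 after 6 steps, so 6 lies in a 6-cycle (3 4 5 10 8 6).
Powers repeat with period 6 on this cycle, and 69 mod 6 = 3, so σ^69(6) = σ^3(6).
Stepping 3 places around the cycle: 6 → 3 → 4 → 5.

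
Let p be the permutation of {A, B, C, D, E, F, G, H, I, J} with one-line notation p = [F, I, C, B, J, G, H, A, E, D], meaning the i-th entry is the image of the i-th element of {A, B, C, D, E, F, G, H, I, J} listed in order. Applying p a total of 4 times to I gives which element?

Tracing I → E → … returns to I after 5 steps, so I lies in a 5-cycle (B, I, E, J, D).
Stepping 4 places around the cycle: I → E → J → D → B.

B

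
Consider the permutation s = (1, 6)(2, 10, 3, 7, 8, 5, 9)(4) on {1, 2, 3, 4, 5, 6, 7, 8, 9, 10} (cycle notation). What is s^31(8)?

8 lies in the 7-cycle (2, 10, 3, 7, 8, 5, 9).
On a 7-cycle, s^7 is the identity, so s^31 = s^3 there (31 ≡ 3 mod 7).
Stepping 3 places around the cycle: 8 → 5 → 9 → 2.

2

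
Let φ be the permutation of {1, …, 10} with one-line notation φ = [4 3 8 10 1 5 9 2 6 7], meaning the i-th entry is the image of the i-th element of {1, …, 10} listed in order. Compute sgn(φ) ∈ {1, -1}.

1

In disjoint-cycle form the cycle lengths are 7, 3.
A cycle is odd iff its length is even; φ has 0 even-length cycles, so sgn(φ) = (−1)^0 and φ is even.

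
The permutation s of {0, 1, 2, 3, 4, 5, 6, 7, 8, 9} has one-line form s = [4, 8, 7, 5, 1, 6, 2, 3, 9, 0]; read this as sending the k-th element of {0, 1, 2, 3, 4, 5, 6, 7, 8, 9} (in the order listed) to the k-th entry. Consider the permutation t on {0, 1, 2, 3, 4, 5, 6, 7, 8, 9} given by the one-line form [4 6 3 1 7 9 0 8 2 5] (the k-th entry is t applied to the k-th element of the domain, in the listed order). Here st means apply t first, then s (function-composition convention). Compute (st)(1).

(st)(1) = s(t(1)). t(1) = 6, then s(6) = 2. So (st)(1) = 2.

2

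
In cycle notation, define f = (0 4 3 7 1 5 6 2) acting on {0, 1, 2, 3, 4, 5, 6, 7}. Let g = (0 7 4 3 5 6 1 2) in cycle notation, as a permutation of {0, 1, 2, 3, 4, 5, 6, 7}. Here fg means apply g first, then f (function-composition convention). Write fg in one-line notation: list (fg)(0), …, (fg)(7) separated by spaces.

(fg)(x) = f(g(x)). Computing each image: f(g(0)) = f(7) = 1, f(g(1)) = f(2) = 0, f(g(2)) = f(0) = 4, f(g(3)) = f(5) = 6, f(g(4)) = f(3) = 7, f(g(5)) = f(6) = 2, f(g(6)) = f(1) = 5, f(g(7)) = f(4) = 3.
Hence fg = [1 0 4 6 7 2 5 3].

1 0 4 6 7 2 5 3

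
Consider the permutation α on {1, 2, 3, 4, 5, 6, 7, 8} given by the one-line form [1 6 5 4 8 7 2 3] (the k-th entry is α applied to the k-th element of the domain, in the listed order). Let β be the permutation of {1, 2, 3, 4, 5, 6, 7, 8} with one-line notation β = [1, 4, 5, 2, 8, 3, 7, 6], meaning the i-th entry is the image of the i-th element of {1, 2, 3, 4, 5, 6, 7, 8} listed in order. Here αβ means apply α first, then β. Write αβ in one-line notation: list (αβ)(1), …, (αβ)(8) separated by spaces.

1 3 8 2 6 7 4 5

(αβ)(x) = β(α(x)). Computing each image: β(α(1)) = β(1) = 1, β(α(2)) = β(6) = 3, β(α(3)) = β(5) = 8, β(α(4)) = β(4) = 2, β(α(5)) = β(8) = 6, β(α(6)) = β(7) = 7, β(α(7)) = β(2) = 4, β(α(8)) = β(3) = 5.
Hence αβ = [1 3 8 2 6 7 4 5].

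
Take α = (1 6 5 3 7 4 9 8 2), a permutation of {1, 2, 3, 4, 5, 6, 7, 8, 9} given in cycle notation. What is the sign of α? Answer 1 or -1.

1

The cycle lengths are 9.
A cycle is odd iff its length is even; α has 0 even-length cycles, so sgn(α) = (−1)^0 and α is even.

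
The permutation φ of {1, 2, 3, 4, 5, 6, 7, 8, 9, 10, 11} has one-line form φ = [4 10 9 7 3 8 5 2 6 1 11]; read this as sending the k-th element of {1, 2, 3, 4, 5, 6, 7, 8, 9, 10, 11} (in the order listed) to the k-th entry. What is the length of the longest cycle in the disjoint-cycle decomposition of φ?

10

Decomposing into disjoint cycles gives (1, 4, 7, 5, 3, 9, 6, 8, 2, 10); the longest has length 10.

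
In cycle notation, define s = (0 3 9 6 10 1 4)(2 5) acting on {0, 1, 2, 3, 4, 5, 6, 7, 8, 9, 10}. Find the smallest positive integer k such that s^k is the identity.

14

The disjoint cycles have lengths 7, 2, 1, 1.
Since disjoint cycles commute, ord(s) = lcm(7, 2) = 14.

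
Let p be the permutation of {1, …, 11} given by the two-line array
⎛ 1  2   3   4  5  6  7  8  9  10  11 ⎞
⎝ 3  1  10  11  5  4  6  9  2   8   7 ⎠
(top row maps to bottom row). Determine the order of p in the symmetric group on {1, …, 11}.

The disjoint-cycle form of p has cycle lengths 6, 4, 1.
The order of p is the least common multiple of its cycle lengths: lcm(6, 4) = 12.

12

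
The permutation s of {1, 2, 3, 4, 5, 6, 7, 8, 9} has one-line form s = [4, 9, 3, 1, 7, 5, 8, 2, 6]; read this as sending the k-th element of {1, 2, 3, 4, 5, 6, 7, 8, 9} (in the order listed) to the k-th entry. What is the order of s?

6

The disjoint-cycle form of s has cycle lengths 6, 2, 1.
The order is lcm(6, 2) = 6.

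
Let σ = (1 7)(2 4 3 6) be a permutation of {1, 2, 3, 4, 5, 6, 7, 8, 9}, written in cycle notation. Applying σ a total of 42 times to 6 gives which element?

6 lies in the 4-cycle (2 4 3 6).
Powers repeat with period 4 on this cycle, and 42 mod 4 = 2, so σ^42(6) = σ^2(6).
Stepping 2 places around the cycle: 6 → 2 → 4.

4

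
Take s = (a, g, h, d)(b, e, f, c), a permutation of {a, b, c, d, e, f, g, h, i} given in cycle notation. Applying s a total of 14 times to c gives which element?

e

c lies in the 4-cycle (b, e, f, c).
On a 4-cycle, s^4 is the identity, so s^14 = s^2 there (14 ≡ 2 mod 4).
Advancing 2 steps from c: c → b → e.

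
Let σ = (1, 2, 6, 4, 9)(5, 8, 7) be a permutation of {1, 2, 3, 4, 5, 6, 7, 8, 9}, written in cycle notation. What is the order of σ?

15

The disjoint cycles have lengths 5, 3, 1.
The order is lcm(5, 3) = 15.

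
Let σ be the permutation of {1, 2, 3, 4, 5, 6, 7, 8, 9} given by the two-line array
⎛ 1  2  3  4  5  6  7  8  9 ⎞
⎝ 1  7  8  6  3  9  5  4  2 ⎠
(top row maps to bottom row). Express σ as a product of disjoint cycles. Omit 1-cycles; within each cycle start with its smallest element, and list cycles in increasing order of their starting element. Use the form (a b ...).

Start at 2 and follow images: 2 → 7 → 5 → 3 → 8 → 4 → 6 → 9 → 2, giving the cycle (2 7 5 3 8 4 6 9).
Continuing from each remaining unvisited element yields (2 7 5 3 8 4 6 9).

(2 7 5 3 8 4 6 9)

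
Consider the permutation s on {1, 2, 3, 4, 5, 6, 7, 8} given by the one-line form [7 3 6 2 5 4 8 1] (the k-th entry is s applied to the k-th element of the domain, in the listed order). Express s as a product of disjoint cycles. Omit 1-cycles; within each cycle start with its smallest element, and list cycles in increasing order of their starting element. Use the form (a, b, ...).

(1, 7, 8)(2, 3, 6, 4)

From 1: 1 → 7 → 8 → 1, closing the cycle (1, 7, 8).
Continuing from each remaining unvisited element yields (1, 7, 8)(2, 3, 6, 4).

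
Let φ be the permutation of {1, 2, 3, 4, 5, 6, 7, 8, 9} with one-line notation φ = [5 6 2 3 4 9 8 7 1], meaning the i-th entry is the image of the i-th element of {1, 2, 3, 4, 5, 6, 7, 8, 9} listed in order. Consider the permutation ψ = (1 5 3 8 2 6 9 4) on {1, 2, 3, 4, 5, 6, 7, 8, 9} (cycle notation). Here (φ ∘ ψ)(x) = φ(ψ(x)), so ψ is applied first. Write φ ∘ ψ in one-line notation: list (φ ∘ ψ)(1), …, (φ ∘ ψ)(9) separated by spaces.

4 9 7 5 2 1 8 6 3

Chase each element through ψ then φ: 1 → 5 → 4; 2 → 6 → 9; 3 → 8 → 7; 4 → 1 → 5; 5 → 3 → 2; 6 → 9 → 1; 7 → 7 → 8; 8 → 2 → 6; 9 → 4 → 3.
So φ ∘ ψ in one-line form is 4 9 7 5 2 1 8 6 3.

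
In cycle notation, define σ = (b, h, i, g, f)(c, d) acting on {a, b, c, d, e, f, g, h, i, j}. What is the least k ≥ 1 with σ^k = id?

The cycle type of σ is (5, 2, 1, 1, 1).
The order of σ is the least common multiple of its cycle lengths: lcm(5, 2) = 10.

10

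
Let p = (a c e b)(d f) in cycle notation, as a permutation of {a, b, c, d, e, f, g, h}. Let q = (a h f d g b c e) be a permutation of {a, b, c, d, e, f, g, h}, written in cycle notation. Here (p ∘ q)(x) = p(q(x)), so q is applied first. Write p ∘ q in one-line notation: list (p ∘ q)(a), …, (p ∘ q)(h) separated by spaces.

h e b g c f a d

For each element, apply q then p: a → h → h; b → c → e; c → e → b; d → g → g; e → a → c; f → d → f; g → b → a; h → f → d.
Collecting the images, p ∘ q = [h e b g c f a d].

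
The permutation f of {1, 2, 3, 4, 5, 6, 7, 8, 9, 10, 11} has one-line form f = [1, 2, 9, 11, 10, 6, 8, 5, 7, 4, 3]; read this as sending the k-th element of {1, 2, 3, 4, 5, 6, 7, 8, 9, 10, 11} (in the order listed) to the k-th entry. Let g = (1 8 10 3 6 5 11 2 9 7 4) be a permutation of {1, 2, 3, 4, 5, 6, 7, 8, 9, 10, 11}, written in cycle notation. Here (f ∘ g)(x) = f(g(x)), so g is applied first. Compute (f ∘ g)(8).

g(8) = 10, then f(10) = 4; composing gives (f ∘ g)(8) = 4.

4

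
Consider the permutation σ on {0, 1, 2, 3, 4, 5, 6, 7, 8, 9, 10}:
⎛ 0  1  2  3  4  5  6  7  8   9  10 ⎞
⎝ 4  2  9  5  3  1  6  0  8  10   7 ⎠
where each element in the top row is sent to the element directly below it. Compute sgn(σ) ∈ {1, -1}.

In disjoint-cycle form the cycle lengths are 9, 1, 1.
A cycle is odd iff its length is even; σ has 0 even-length cycles, so sgn(σ) = (−1)^0 and σ is even.

1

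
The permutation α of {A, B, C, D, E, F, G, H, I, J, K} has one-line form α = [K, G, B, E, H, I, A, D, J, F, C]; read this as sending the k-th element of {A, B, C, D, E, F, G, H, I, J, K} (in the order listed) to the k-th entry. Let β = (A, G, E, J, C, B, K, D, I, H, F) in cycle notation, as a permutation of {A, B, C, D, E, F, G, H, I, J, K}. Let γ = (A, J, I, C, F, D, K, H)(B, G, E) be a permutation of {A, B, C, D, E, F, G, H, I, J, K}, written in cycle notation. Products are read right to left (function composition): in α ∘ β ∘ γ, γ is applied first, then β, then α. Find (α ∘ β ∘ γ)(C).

(α ∘ β ∘ γ)(C) = α(β(γ(C))). γ(C) = F, then β(F) = A, then α(A) = K, so the result is K.

K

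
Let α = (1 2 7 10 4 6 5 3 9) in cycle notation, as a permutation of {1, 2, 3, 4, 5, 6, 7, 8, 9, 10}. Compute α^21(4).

3

4 lies in the 9-cycle (1 2 7 10 4 6 5 3 9).
On a 9-cycle, α^9 is the identity, so α^21 = α^3 there (21 ≡ 3 mod 9).
Stepping 3 places around the cycle: 4 → 6 → 5 → 3.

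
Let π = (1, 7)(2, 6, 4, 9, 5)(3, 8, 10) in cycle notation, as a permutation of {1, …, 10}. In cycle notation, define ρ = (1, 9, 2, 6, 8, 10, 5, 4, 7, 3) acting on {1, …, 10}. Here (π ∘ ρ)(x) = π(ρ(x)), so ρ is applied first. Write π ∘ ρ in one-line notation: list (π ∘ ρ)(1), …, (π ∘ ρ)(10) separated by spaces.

5 4 7 1 9 10 8 3 6 2

(π ∘ ρ)(x) = π(ρ(x)). Computing each image: π(ρ(1)) = π(9) = 5, π(ρ(2)) = π(6) = 4, π(ρ(3)) = π(1) = 7, π(ρ(4)) = π(7) = 1, π(ρ(5)) = π(4) = 9, π(ρ(6)) = π(8) = 10, π(ρ(7)) = π(3) = 8, π(ρ(8)) = π(10) = 3, π(ρ(9)) = π(2) = 6, π(ρ(10)) = π(5) = 2.
Hence π ∘ ρ = [5 4 7 1 9 10 8 3 6 2].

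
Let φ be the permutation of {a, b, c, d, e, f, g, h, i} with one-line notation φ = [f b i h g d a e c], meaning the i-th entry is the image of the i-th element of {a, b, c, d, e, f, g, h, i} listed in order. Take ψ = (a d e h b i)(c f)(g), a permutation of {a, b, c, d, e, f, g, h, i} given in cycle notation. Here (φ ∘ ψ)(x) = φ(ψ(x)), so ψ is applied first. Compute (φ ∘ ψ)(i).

First apply ψ: ψ(i) = a, then φ(a) = f. Thus (φ ∘ ψ)(i) = f.

f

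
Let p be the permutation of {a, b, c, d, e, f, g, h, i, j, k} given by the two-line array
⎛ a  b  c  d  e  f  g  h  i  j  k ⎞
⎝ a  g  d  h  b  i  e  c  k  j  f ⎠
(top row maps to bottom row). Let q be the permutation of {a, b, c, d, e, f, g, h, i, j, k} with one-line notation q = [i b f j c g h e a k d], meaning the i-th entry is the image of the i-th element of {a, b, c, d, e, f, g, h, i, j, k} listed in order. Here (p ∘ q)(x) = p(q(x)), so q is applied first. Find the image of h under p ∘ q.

First apply q: q(h) = e, then p(e) = b. Thus (p ∘ q)(h) = b.

b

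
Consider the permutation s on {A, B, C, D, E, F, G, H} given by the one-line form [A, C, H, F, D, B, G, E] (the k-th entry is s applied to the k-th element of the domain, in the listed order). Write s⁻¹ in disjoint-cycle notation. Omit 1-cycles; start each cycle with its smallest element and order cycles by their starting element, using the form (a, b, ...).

The cycle decomposition of s is (B, C, H, E, D, F).
Reversing each cycle (and rotating so the smallest element leads) gives s⁻¹ = (B, F, D, E, H, C).

(B, F, D, E, H, C)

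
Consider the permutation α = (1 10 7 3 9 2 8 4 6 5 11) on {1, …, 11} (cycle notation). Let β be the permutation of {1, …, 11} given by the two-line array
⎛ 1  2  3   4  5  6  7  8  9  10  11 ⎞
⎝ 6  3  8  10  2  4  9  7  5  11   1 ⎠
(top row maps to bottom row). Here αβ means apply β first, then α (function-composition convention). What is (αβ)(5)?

First apply β: β(5) = 2, then α(2) = 8. Thus (αβ)(5) = 8.

8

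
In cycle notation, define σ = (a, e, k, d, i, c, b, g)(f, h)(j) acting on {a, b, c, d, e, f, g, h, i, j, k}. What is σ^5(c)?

c lies in the 8-cycle (a, e, k, d, i, c, b, g).
Stepping 5 places around the cycle: c → b → g → a → e → k.

k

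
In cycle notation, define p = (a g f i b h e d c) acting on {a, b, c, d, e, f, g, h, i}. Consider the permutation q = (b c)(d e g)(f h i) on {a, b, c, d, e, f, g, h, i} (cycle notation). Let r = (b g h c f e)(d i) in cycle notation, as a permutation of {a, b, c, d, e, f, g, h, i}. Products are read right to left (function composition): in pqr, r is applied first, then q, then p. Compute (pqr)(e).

a

(pqr)(e) = p(q(r(e))). r(e) = b, then q(b) = c, then p(c) = a, so the result is a.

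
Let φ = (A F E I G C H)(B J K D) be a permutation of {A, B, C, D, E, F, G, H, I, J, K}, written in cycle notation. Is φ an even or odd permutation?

The cycle lengths are 7, 4.
A cycle of length ℓ contributes ℓ−1 transpositions, so φ is a product of 6 + 3 = 9 transpositions — odd.

odd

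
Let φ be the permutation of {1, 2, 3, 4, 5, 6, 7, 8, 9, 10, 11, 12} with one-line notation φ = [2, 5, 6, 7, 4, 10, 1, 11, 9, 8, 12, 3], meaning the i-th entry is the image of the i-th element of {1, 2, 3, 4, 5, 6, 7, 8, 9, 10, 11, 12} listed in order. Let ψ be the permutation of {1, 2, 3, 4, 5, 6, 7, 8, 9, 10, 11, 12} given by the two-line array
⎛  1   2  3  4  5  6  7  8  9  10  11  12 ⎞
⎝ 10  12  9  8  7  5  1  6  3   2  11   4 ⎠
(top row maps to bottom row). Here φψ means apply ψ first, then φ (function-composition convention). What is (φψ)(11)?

ψ(11) = 11, then φ(11) = 12; composing gives (φψ)(11) = 12.

12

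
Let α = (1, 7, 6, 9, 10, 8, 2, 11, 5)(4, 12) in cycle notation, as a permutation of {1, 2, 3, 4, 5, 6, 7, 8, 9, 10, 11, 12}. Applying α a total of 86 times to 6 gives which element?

6 lies in the 9-cycle (1, 7, 6, 9, 10, 8, 2, 11, 5).
Powers repeat with period 9 on this cycle, and 86 mod 9 = 5, so α^86(6) = α^5(6).
Stepping 5 places around the cycle: 6 → 9 → 10 → 8 → 2 → 11.

11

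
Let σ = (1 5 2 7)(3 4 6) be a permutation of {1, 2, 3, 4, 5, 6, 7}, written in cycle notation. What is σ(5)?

2

In the cycle (1 5 2 7), 5 is followed by 2, so σ(5) = 2.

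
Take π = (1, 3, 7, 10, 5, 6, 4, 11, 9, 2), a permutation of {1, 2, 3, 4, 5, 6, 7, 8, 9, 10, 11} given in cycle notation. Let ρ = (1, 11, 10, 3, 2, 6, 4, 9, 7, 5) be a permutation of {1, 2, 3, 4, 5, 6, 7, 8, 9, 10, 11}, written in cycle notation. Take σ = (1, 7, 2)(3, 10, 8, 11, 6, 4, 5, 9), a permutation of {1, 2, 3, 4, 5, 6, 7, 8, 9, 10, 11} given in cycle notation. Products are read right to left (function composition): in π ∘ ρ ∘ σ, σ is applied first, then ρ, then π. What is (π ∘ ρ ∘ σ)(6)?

2

Apply the permutations in order: σ(6) = 4, then ρ(4) = 9, then π(9) = 2. So (π ∘ ρ ∘ σ)(6) = 2.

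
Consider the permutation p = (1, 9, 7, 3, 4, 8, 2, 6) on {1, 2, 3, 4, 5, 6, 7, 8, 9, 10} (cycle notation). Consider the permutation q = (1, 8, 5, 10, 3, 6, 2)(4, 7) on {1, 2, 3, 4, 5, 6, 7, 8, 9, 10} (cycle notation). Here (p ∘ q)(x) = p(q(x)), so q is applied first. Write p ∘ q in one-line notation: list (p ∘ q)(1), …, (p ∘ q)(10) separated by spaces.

2 9 1 3 10 6 8 5 7 4

(p ∘ q)(x) = p(q(x)). Computing each image: p(q(1)) = p(8) = 2, p(q(2)) = p(1) = 9, p(q(3)) = p(6) = 1, p(q(4)) = p(7) = 3, p(q(5)) = p(10) = 10, p(q(6)) = p(2) = 6, p(q(7)) = p(4) = 8, p(q(8)) = p(5) = 5, p(q(9)) = p(9) = 7, p(q(10)) = p(3) = 4.
Hence p ∘ q = [2 9 1 3 10 6 8 5 7 4].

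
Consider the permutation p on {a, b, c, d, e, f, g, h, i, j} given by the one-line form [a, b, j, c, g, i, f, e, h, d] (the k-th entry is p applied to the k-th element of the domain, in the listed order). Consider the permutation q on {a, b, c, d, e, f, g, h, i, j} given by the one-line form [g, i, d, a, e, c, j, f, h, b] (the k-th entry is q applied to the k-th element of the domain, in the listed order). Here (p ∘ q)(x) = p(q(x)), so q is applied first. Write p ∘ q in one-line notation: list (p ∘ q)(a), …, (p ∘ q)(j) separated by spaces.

For each element, apply q then p: a → g → f; b → i → h; c → d → c; d → a → a; e → e → g; f → c → j; g → j → d; h → f → i; i → h → e; j → b → b.
So p ∘ q in one-line form is f h c a g j d i e b.

f h c a g j d i e b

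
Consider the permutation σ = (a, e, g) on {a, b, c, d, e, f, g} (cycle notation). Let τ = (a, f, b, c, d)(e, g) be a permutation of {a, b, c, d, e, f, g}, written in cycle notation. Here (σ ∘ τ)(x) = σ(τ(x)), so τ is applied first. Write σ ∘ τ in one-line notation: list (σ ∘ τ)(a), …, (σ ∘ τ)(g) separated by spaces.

f c d e a b g

For each element, apply τ then σ: a → f → f; b → c → c; c → d → d; d → a → e; e → g → a; f → b → b; g → e → g.
Collecting the images, σ ∘ τ = [f c d e a b g].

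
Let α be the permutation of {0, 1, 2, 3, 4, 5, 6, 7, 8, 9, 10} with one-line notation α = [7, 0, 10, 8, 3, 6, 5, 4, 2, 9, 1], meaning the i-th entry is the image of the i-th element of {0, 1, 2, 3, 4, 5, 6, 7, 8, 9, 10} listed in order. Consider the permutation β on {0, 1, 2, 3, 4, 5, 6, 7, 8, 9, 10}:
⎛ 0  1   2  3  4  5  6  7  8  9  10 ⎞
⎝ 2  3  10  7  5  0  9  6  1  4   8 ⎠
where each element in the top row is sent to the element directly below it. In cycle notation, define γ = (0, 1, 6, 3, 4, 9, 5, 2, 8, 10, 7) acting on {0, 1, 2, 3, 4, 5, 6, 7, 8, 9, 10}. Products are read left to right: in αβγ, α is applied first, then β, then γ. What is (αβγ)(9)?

9

(αβγ)(9) = γ(β(α(9))). α(9) = 9, then β(9) = 4, then γ(4) = 9, so the result is 9.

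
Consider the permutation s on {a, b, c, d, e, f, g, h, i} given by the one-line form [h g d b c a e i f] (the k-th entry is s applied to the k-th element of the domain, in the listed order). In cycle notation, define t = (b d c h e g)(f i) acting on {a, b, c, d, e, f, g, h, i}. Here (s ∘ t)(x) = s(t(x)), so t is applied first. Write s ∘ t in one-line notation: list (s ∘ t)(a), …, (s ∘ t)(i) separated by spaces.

h b i d e f g c a

Chase each element through t then s: a → a → h; b → d → b; c → h → i; d → c → d; e → g → e; f → i → f; g → b → g; h → e → c; i → f → a.
So s ∘ t in one-line form is h b i d e f g c a.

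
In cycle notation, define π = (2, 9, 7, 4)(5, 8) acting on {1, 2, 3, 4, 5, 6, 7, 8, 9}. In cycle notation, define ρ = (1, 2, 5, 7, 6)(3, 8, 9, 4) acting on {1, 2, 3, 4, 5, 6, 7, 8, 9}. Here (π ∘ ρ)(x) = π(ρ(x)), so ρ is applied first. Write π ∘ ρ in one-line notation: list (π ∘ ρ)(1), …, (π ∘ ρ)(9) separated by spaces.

9 8 5 3 4 1 6 7 2

Chase each element through ρ then π: 1 → 2 → 9; 2 → 5 → 8; 3 → 8 → 5; 4 → 3 → 3; 5 → 7 → 4; 6 → 1 → 1; 7 → 6 → 6; 8 → 9 → 7; 9 → 4 → 2.
So π ∘ ρ in one-line form is 9 8 5 3 4 1 6 7 2.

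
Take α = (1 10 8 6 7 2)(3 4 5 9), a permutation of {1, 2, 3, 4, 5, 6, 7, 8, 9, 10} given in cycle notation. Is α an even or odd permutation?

even

The cycle lengths are 6, 4.
A cycle is odd iff its length is even; α has 2 even-length cycles, so sgn(α) = (−1)^2 and α is even.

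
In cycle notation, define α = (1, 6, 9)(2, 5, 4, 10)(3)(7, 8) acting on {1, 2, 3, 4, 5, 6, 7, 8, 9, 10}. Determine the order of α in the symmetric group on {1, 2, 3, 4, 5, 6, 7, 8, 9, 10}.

12

The cycle type of α is (4, 3, 2, 1).
Since disjoint cycles commute, ord(α) = lcm(4, 3, 2) = 12.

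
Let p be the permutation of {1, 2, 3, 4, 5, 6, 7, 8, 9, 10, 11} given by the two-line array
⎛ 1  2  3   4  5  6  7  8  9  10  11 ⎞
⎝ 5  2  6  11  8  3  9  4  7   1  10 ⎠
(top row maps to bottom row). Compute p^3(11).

Tracing 11 → 10 → … returns to 11 after 6 steps, so 11 lies in a 6-cycle (1 5 8 4 11 10).
Stepping 3 places around the cycle: 11 → 10 → 1 → 5.

5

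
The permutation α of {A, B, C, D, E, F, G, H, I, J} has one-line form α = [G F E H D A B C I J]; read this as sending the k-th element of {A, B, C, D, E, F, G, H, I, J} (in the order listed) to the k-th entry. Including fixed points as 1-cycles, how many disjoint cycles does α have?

4

The cycle decomposition is (A, G, B, F)(C, E, D, H)(I)(J), which has 4 cycles (counting 1-cycles).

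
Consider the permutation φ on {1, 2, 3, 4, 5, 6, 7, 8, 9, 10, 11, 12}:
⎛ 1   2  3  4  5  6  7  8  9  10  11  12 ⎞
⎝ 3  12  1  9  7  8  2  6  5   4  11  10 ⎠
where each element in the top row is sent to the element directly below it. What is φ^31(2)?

Tracing 2 → 12 → … returns to 2 after 7 steps, so 2 lies in a 7-cycle (2 12 10 4 9 5 7).
On a 7-cycle, φ^7 is the identity, so φ^31 = φ^3 there (31 ≡ 3 mod 7).
Stepping 3 places around the cycle: 2 → 12 → 10 → 4.

4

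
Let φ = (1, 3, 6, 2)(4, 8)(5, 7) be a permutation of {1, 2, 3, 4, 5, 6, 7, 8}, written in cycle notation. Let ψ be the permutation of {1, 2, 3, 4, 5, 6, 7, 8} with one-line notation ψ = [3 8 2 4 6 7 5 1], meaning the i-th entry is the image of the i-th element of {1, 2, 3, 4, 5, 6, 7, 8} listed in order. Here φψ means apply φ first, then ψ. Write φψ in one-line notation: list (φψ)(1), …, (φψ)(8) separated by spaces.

2 3 7 1 5 8 6 4

(φψ)(x) = ψ(φ(x)). Computing each image: ψ(φ(1)) = ψ(3) = 2, ψ(φ(2)) = ψ(1) = 3, ψ(φ(3)) = ψ(6) = 7, ψ(φ(4)) = ψ(8) = 1, ψ(φ(5)) = ψ(7) = 5, ψ(φ(6)) = ψ(2) = 8, ψ(φ(7)) = ψ(5) = 6, ψ(φ(8)) = ψ(4) = 4.
Hence φψ = [2 3 7 1 5 8 6 4].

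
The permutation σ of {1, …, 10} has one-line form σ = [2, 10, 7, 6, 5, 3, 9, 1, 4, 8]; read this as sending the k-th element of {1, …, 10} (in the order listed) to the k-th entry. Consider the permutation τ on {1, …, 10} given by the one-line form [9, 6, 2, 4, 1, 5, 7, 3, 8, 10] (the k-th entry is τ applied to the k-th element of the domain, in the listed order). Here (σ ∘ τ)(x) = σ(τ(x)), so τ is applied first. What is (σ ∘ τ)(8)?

7

(σ ∘ τ)(8) = σ(τ(8)). τ(8) = 3, then σ(3) = 7. So (σ ∘ τ)(8) = 7.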